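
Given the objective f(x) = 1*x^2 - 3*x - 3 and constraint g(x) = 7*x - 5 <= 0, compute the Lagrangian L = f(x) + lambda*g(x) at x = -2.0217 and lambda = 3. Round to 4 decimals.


Step 1: Evaluate f(x).
f(-2.0217) = 1*(-2.0217)^2 - 3*(-2.0217) - 3 = 7.1524
Step 2: Evaluate g(x).
g(-2.0217) = 7*-2.0217 - 5 = -19.1519
Step 3: Compute Lagrangian.
L = 7.1524 + 3*-19.1519 = -50.3033


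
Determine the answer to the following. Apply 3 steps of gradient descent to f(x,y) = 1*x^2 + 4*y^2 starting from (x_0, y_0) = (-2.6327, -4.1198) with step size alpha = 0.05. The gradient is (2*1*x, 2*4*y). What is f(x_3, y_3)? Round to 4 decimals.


Gradient descent on f(x,y) = 1*x^2 + 4*y^2.
Starting point: (-2.6327, -4.1198), alpha = 0.05
Step 1: grad_x = 2*1*-2.6327 = -5.2654, grad_y = 2*4*-4.1198 = -32.9584
  x_1 = -2.6327 - 0.05*-5.2654 = -2.3694
  y_1 = -4.1198 - 0.05*-32.9584 = -2.4719
Step 2: grad_x = 2*1*-2.3694 = -4.7389, grad_y = 2*4*-2.4719 = -19.775
  x_2 = -2.3694 - 0.05*-4.7389 = -2.1325
  y_2 = -2.4719 - 0.05*-19.775 = -1.4831
Step 3: grad_x = 2*1*-2.1325 = -4.265, grad_y = 2*4*-1.4831 = -11.865
  x_3 = -2.1325 - 0.05*-4.265 = -1.9192
  y_3 = -1.4831 - 0.05*-11.865 = -0.8899
f(-1.9192, -0.8899) = 1*(-1.9192)^2 + 4*(-0.8899)^2 = 6.851


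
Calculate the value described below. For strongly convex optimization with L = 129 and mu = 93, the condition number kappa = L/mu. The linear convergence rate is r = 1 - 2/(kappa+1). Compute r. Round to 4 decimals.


Step 1: Compute the condition number.
kappa = L/mu = 129/93 = 1.3871
Step 2: Compute the convergence rate.
r = 1 - 2/(kappa + 1) = 1 - 2*mu/(L + mu) = (L - mu)/(L + mu) = 36/222 = 0.1622


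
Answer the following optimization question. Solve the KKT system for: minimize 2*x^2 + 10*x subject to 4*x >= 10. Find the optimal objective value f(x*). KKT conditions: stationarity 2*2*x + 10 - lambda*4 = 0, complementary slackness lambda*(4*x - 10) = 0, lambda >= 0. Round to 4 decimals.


Step 1: Try lambda = 0 (constraint inactive).
x_unc = -10/(2*2) = -2.5
Check: 4*-2.5 = -10.0 < 10 -- violated!
Step 2: Constraint must be active: 4*x = 10
x* = 10/4 = 2.5
lambda = (2*2*2.5 + 10)/4 = 5.0
Step 3: Compute optimal value.
f(x*) = 2*2.5^2 + 10*2.5 = 37.5


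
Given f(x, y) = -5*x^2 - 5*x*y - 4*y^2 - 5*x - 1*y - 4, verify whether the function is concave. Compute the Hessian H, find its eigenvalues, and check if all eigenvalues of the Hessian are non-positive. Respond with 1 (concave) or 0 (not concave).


The Hessian of f(x,y) = -5*x^2 - 5*x*y - 4*y^2 - 5*x - 1*y - 4 is:
H = [[-10, -5], [-5, -8]]
Trace = -10 - 8 = -18
Determinant = -10*-8 - (-5)^2 = 55
Discriminant = (-18)^2 - 4*55 = 104.0
Eigenvalues: lambda_1 = -14.099, lambda_2 = -3.901
The function is concave.

1


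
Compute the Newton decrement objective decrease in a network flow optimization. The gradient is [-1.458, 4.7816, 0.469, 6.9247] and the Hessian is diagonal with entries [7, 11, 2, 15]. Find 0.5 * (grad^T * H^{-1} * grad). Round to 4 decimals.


Step 1: H is diagonal, so H^(-1) * g = [-0.2083, 0.4347, 0.2345, 0.4616].
Step 2: g^T H^(-1) g = sum_i g_i^2 / H_ii
  = (-1.458)^2/7 + (4.7816)^2/11 + (0.469)^2/2 + (6.9247)^2/15
  = 0.3037 + 2.0785 + 0.11 + 3.1968 = 5.6889
Step 3: Objective decrease = 0.5 * g^T H^(-1) g = 2.8445


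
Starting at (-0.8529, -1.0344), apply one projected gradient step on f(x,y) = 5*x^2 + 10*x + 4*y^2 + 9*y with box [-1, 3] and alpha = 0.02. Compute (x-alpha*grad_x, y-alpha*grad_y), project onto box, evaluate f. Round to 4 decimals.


Step 1: Compute gradient at (-0.8529, -1.0344).
grad_x = 2*5*-0.8529 + 10 = 1.471
grad_y = 2*4*-1.0344 + 9 = 0.7248
Step 2: Gradient step.
x_raw = -0.8529 - 0.02*1.471 = -0.8823
y_raw = -1.0344 - 0.02*0.7248 = -1.0489
Step 3: Project onto [-1, 3].
x_proj = clip(-0.8823) = -0.8823
y_proj = clip(-1.0489) = -1.0
Step 4: Evaluate f.
f(-0.8823, -1.0) = -9.9308


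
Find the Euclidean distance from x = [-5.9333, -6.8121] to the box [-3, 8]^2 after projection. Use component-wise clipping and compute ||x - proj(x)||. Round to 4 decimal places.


Project each component onto [-3, 8].
clip(-5.9333) = -3.0, clip(-6.8121) = -3.0
Projection = [-3.0, -3.0]
Squared diffs: [8.6042, 14.5321]
Distance = sqrt(23.1363) = 4.81


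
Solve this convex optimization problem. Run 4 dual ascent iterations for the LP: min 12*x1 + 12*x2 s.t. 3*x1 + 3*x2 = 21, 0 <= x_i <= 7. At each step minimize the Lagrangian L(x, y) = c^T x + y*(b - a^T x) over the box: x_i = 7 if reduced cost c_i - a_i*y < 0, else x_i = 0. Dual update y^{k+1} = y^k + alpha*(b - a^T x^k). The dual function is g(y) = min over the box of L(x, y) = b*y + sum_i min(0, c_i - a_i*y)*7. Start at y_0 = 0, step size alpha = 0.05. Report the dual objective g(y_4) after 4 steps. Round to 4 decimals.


Dual ascent for LP: min 12*x1 + 12*x2, 3*x1 + 3*x2 = 21, 0 <= x_i <= 7
Step 1: y^k = 0.0, reduced costs: (12.0, 12.0)
  x^k = (0.0, 0.0), subgradient = b - a^T x = 21.0
  y^{k+1} = 0.0 + 0.05*21.0 = 1.05
Step 2: y^k = 1.05, reduced costs: (8.85, 8.85)
  x^k = (0.0, 0.0), subgradient = b - a^T x = 21.0
  y^{k+1} = 1.05 + 0.05*21.0 = 2.1
Step 3: y^k = 2.1, reduced costs: (5.7, 5.7)
  x^k = (0.0, 0.0), subgradient = b - a^T x = 21.0
  y^{k+1} = 2.1 + 0.05*21.0 = 3.15
Step 4: y^k = 3.15, reduced costs: (2.55, 2.55)
  x^k = (0.0, 0.0), subgradient = b - a^T x = 21.0
  y^{k+1} = 3.15 + 0.05*21.0 = 4.2
Dual objective at y_4 = 4.2: reduced costs (-0.6, -0.6), box minimizer x = (7.0, 7.0)
g(y_4) = b*y + (c1 - a1*y)*x1 + (c2 - a2*y)*x2 = 21*4.2 + (-0.6)*7.0 + (-0.6)*7.0 = 88.2 - 4.2 - 4.2 = 79.8


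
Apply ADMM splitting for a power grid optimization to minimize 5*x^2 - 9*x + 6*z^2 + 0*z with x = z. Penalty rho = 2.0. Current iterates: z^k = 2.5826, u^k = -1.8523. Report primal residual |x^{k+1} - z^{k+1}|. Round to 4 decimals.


ADMM iteration with rho = 2.0, z^k = 2.5826, u^k = -1.8523
Step 1: x-update.
Minimize 5*x^2 - 9*x + (2.0/2)*(x - 2.5826 - 1.8523)^2
FOC: (2*5 + 2.0)*x = 9 + 2.0*(2.5826 + 1.8523)
x^{k+1} = 1.4892
Step 2: z-update.
Minimize 6*z^2 + 0*z + (2.0/2)*(1.4892 - z - 1.8523)^2
FOC: (2*6 + 2.0)*z = 0 + 2.0*(1.4892 - 1.8523)
z^{k+1} = -0.0519
Step 3: u-update.
u^{k+1} = -1.8523 + 1.4892 + 0.0519 = -0.3113
Step 4: Primal residual = |1.4892 + 0.0519| = 1.541


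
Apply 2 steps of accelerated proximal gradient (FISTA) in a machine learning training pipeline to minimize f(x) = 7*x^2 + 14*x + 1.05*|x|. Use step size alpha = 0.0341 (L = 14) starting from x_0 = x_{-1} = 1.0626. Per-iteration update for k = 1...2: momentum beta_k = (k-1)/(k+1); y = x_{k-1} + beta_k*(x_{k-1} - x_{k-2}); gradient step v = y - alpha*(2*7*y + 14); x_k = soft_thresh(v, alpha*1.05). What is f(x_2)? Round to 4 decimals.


FISTA on f(x) = 7*x^2 + 14*x + 1.05*|x|
L = 14, alpha = 0.0341
Iteration 1: beta = 0.0, y = 1.0626 + 0.0*(1.0626 - 1.0626) = 1.0626
  grad(y) = 28.8764, v = y - alpha*grad = 0.0779
  prox(v) = soft_thresh(0.0779, 0.0358) = 0.0421
Iteration 2: beta = 0.3333, y = 0.0421 + 0.3333*(0.0421 - 1.0626) = -0.2981
  grad(y) = 9.8272, v = y - alpha*grad = -0.6332
  prox(v) = soft_thresh(-0.6332, 0.0358) = -0.5974
f(x_2) = 7*(-0.5974)^2 + 14*(-0.5974) + 1.05*|-0.5974| = -5.2379


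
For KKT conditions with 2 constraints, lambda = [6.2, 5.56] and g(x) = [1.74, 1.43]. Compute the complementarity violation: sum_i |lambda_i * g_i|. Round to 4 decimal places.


KKT complementary slackness check:
lambda_1 * g_1 = 6.2 * 1.74 = 10.788
lambda_2 * g_2 = 5.56 * 1.43 = 7.9508
Total violation = 10.788 + 7.9508 = 18.7388


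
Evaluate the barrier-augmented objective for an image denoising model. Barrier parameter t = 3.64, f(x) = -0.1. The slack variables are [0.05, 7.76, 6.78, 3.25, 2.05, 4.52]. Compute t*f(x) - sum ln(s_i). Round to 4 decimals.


Step 1: Compute log-barrier.
ln values: [-2.9957, 2.049, 1.914, 1.1787, 0.7178, 1.5085]
phi = -(-2.9957 + 2.049 + 1.914 + 1.1787 + 0.7178 + 1.5085) = -4.3722
Step 2: Compute augmented objective.
t*f(x) = 3.64*-0.1 = -0.364
Total = -0.364 - 4.3722 = -4.7362


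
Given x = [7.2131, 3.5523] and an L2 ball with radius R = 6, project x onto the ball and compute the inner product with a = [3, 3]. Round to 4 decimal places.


Step 1: Compute ||x|| (intermediates to 6 decimals).
||x|| = sqrt(7.2131^2 + 3.5523^2) = 8.040376
Step 2: Project.
Since ||x|| > R, scale = R/||x|| = 6/8.040376 = 0.746234, proj(x) = scale * x
proj(x) = [5.38266, 2.650847]
Step 3: Dot product.
a^T * proj(x) = 3*5.38266 + 3*2.650847 = 24.1005


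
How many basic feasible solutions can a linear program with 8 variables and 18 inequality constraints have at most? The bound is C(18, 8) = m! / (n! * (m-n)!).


Each vertex corresponds to some choice of n active constraints out of m, so the number of vertices is at most C(m, n) = m! / (n!(m-n)!).
m = 18, n = 8
Numerator: 18 * 17 * 16 * 15 * 14 * 13 * 12 * 11
Denominator: 8! = 40320
C(18, 8) = 43758


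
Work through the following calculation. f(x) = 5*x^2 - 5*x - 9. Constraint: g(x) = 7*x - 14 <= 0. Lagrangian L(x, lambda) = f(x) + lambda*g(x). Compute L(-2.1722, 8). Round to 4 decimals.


Step 1: Evaluate f(x).
f(-2.1722) = 5*(-2.1722)^2 - 5*(-2.1722) - 9 = 25.4533
Step 2: Evaluate g(x).
g(-2.1722) = 7*-2.1722 - 14 = -29.2054
Step 3: Compute Lagrangian.
L = 25.4533 + 8*-29.2054 = -208.1899


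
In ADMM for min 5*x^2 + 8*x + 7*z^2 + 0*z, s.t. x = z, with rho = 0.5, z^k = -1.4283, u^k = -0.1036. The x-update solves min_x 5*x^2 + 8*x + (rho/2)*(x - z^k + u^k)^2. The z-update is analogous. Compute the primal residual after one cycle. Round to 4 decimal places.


ADMM iteration with rho = 0.5, z^k = -1.4283, u^k = -0.1036
Step 1: x-update.
Minimize 5*x^2 + 8*x + (0.5/2)*(x + 1.4283 - 0.1036)^2
FOC: (2*5 + 0.5)*x = -8 + 0.5*(-1.4283 + 0.1036)
x^{k+1} = -0.825
Step 2: z-update.
Minimize 7*z^2 + 0*z + (0.5/2)*(-0.825 - z - 0.1036)^2
FOC: (2*7 + 0.5)*z = 0 + 0.5*(-0.825 - 0.1036)
z^{k+1} = -0.032
Step 3: u-update.
u^{k+1} = -0.1036 - 0.825 + 0.032 = -0.8966
Step 4: Primal residual = |-0.825 + 0.032| = 0.793


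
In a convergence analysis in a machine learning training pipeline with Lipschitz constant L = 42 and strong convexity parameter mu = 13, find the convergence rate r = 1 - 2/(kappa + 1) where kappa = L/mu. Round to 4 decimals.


Step 1: Compute the condition number.
kappa = L/mu = 42/13 = 3.2308
Step 2: Compute the convergence rate.
r = 1 - 2/(kappa + 1) = 1 - 2*mu/(L + mu) = (L - mu)/(L + mu) = 29/55 = 0.5273


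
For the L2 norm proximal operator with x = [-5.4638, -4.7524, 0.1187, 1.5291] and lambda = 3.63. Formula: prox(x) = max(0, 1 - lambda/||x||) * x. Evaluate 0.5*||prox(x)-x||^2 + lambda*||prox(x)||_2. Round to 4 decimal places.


Step 1: Compute ||x||.
||x|| = 7.4021
Step 2: Compute scaling factor.
scale = max(0, 1 - 3.63/7.4021) = 0.5096
Step 3: prox(x) = [-2.7843, -2.4218, 0.0605, 0.7792]
||prox(x)|| = 3.7721
Step 4: Proximal objective.
0.5*||prox-x||^2 = 6.5885
lambda*||prox|| = 13.6927
Total = 20.2811


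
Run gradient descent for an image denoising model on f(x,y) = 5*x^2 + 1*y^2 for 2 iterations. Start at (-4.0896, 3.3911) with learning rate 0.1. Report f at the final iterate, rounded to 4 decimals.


Gradient descent on f(x,y) = 5*x^2 + 1*y^2.
Starting point: (-4.0896, 3.3911), alpha = 0.1
Step 1: grad_x = 2*5*-4.0896 = -40.896, grad_y = 2*1*3.3911 = 6.7822
  x_1 = -4.0896 - 0.1*-40.896 = 0.0
  y_1 = 3.3911 - 0.1*6.7822 = 2.7129
Step 2: grad_x = 2*5*0.0 = 0.0, grad_y = 2*1*2.7129 = 5.4258
  x_2 = 0.0 - 0.1*0.0 = 0.0
  y_2 = 2.7129 - 0.1*5.4258 = 2.1703
f(0.0, 2.1703) = 5*0.0^2 + 1*2.1703^2 = 4.7102


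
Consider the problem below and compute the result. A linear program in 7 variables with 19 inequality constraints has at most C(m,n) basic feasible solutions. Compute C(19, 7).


Each vertex corresponds to some choice of n active constraints out of m, so the number of vertices is at most C(m, n) = m! / (n!(m-n)!).
m = 19, n = 7
Numerator: 19 * 18 * 17 * 16 * 15 * 14 * 13
Denominator: 7! = 5040
C(19, 7) = 50388


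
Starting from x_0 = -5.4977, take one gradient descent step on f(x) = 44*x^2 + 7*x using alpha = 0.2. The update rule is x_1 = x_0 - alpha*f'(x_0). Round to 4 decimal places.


We compute the gradient at x_0 and apply the update.
f'(x) = 88*x + 7
f'(-5.4977) = 88*-5.4977 + 7 = -476.7976
x_1 = -5.4977 - 0.2*-476.7976 = 89.8618


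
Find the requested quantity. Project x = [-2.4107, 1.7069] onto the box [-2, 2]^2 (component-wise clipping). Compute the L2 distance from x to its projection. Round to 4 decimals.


Project each component onto [-2, 2].
clip(-2.4107) = -2.0, clip(1.7069) = 1.7069
Projection = [-2.0, 1.7069]
Squared diffs: [0.1687, 0.0]
Distance = sqrt(0.1687) = 0.4107


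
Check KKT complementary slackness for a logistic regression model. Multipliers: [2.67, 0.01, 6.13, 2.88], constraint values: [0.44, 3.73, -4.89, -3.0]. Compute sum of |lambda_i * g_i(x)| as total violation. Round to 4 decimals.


KKT complementary slackness check:
lambda_1 * g_1 = 2.67 * 0.44 = 1.1748
lambda_2 * g_2 = 0.01 * 3.73 = 0.0373
lambda_3 * g_3 = 6.13 * -4.89 = -29.9757
lambda_4 * g_4 = 2.88 * -3.0 = -8.64
Total violation = 1.1748 + 0.0373 + 29.9757 + 8.64 = 39.8278


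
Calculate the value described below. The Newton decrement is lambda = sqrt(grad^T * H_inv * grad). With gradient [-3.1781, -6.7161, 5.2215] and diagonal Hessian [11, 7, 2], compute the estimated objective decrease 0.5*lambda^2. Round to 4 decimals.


Step 1: H is diagonal, so H^(-1) * g = [-0.2889, -0.9594, 2.6108].
Step 2: g^T H^(-1) g = sum_i g_i^2 / H_ii
  = (-3.1781)^2/11 + (-6.7161)^2/7 + (5.2215)^2/2
  = 0.9182 + 6.4437 + 13.632 = 20.994
Step 3: Objective decrease = 0.5 * g^T H^(-1) g = 10.497


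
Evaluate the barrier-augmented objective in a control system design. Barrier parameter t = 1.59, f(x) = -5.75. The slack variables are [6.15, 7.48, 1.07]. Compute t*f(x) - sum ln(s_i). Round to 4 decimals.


Step 1: Compute log-barrier.
ln values: [1.8165, 2.0122, 0.0677]
phi = -(1.8165 + 2.0122 + 0.0677) = -3.8963
Step 2: Compute augmented objective.
t*f(x) = 1.59*-5.75 = -9.1425
Total = -9.1425 - 3.8963 = -13.0388


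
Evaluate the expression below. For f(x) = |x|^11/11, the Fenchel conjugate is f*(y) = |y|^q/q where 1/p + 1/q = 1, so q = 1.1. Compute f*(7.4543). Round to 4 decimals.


The conjugate exponent q satisfies 1/p + 1/q = 1.
p = 11, so q = 11/(11 - 1) = 1.1
|y|^q = 7.4543^1.1 = 9.1127
f*(7.4543) = 9.1127 / 1.1 = 8.2843


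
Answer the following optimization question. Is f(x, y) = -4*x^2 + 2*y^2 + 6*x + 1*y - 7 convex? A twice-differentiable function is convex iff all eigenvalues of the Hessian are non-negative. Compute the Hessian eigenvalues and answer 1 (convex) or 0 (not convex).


The Hessian of f(x,y) = -4*x^2 + 2*y^2 + 6*x + 1*y - 7 is:
H = [[-8, 0], [0, 4]]
Trace = -8 + 4 = -4
Determinant = -8*4 - (0)^2 = -32
Discriminant = (-4)^2 - 4*-32 = 144.0
Eigenvalues: lambda_1 = -8.0, lambda_2 = 4.0
The function is not convex.

0


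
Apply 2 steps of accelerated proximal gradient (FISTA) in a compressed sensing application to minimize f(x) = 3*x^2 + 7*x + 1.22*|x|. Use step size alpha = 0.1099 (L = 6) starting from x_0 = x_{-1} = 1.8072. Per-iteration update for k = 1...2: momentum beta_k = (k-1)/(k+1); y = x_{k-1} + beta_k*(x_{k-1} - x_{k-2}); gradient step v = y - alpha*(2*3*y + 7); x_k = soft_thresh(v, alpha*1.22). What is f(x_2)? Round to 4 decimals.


FISTA on f(x) = 3*x^2 + 7*x + 1.22*|x|
L = 6, alpha = 0.1099
Iteration 1: beta = 0.0, y = 1.8072 + 0.0*(1.8072 - 1.8072) = 1.8072
  grad(y) = 17.8432, v = y - alpha*grad = -0.1538
  prox(v) = soft_thresh(-0.1538, 0.1341) = -0.0197
Iteration 2: beta = 0.3333, y = -0.0197 + 0.3333*(-0.0197 - 1.8072) = -0.6287
  grad(y) = 3.2281, v = y - alpha*grad = -0.9834
  prox(v) = soft_thresh(-0.9834, 0.1341) = -0.8493
f(x_2) = 3*(-0.8493)^2 + 7*(-0.8493) + 1.22*|-0.8493| = -2.7451


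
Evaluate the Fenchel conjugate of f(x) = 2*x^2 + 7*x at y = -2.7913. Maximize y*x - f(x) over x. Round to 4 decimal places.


f*(y) = sup_x {y*x - a*x^2 - b*x} = sup_x {(y-b)*x - a*x^2}
FOC: (y - b) - 2a*x = 0 => x* = (y - b)/(2a)
x* = (-2.7913 - 7)/(2*2) = -2.4478
f*(-2.7913) = (y-b)^2/(4a) = (-2.7913 - 7)^2/(4*2)
= 95.8696/8 = 11.9837


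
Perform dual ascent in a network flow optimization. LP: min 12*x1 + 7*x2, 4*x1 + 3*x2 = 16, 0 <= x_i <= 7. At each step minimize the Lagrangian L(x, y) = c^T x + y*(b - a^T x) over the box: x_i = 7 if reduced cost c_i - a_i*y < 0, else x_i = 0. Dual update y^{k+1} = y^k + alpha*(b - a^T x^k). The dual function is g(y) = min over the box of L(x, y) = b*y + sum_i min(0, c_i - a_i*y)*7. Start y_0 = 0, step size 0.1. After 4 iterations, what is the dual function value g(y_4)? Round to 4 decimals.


Dual ascent for LP: min 12*x1 + 7*x2, 4*x1 + 3*x2 = 16, 0 <= x_i <= 7
Step 1: y^k = 0.0, reduced costs: (12.0, 7.0)
  x^k = (0.0, 0.0), subgradient = b - a^T x = 16.0
  y^{k+1} = 0.0 + 0.1*16.0 = 1.6
Step 2: y^k = 1.6, reduced costs: (5.6, 2.2)
  x^k = (0.0, 0.0), subgradient = b - a^T x = 16.0
  y^{k+1} = 1.6 + 0.1*16.0 = 3.2
Step 3: y^k = 3.2, reduced costs: (-0.8, -2.6)
  x^k = (7.0, 7.0), subgradient = b - a^T x = -33.0
  y^{k+1} = 3.2 + 0.1*-33.0 = -0.1
Step 4: y^k = -0.1, reduced costs: (12.4, 7.3)
  x^k = (0.0, 0.0), subgradient = b - a^T x = 16.0
  y^{k+1} = -0.1 + 0.1*16.0 = 1.5
Dual objective at y_4 = 1.5: reduced costs (6.0, 2.5), box minimizer x = (0.0, 0.0)
g(y_4) = b*y + (c1 - a1*y)*x1 + (c2 - a2*y)*x2 = 16*1.5 + 6.0*0.0 + 2.5*0.0 = 24.0 + 0.0 + 0.0 = 24.0


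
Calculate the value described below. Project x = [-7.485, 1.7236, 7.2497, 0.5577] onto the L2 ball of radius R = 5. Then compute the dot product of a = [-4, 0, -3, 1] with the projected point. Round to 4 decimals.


Step 1: Compute ||x|| (intermediates to 6 decimals).
||x|| = sqrt((-7.485)^2 + 1.7236^2 + 7.2497^2 + 0.5577^2) = 10.576635
Step 2: Project.
Since ||x|| > R, scale = R/||x|| = 5/10.576635 = 0.47274, proj(x) = scale * x
proj(x) = [-3.538459, 0.814815, 3.427223, 0.263647]
Step 3: Dot product.
a^T * proj(x) = -4*(-3.538459) + 0*0.814815 - 3*3.427223 + 1*0.263647 = 4.1358


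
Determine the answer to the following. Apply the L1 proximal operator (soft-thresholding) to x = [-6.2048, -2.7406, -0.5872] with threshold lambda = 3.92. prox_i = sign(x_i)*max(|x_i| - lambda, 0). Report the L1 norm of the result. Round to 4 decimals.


Soft-thresholding with lambda = 3.92:
prox(-6.2048) = sign(-6.2048)*max(|-6.2048| - 3.92, 0) = -2.2848
prox(-2.7406) = sign(-2.7406)*max(|-2.7406| - 3.92, 0) = 0.0
prox(-0.5872) = sign(-0.5872)*max(|-0.5872| - 3.92, 0) = 0.0
prox(x) = [-2.2848, 0.0, 0.0]
||prox(x)||_1 = 2.2848 + 0.0 + 0.0 = 2.2848


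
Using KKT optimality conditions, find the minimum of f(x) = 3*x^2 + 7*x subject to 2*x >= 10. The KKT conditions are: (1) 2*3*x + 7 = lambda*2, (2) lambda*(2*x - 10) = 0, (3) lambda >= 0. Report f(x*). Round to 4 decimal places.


Step 1: Try lambda = 0 (constraint inactive).
x_unc = -7/(2*3) = -1.1667
Check: 2*-1.1667 = -2.3334 < 10 -- violated!
Step 2: Constraint must be active: 2*x = 10
x* = 10/2 = 5.0
lambda = (2*3*5.0 + 7)/2 = 18.5
Step 3: Compute optimal value.
f(x*) = 3*5.0^2 + 7*5.0 = 110.0


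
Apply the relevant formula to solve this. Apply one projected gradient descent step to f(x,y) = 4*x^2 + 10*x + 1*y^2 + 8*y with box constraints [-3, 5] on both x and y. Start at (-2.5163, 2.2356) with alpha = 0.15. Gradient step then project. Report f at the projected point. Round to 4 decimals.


Step 1: Compute gradient at (-2.5163, 2.2356).
grad_x = 2*4*-2.5163 + 10 = -10.1304
grad_y = 2*1*2.2356 + 8 = 12.4712
Step 2: Gradient step.
x_raw = -2.5163 - 0.15*-10.1304 = -0.9967
y_raw = 2.2356 - 0.15*12.4712 = 0.3649
Step 3: Project onto [-3, 5].
x_proj = clip(-0.9967) = -0.9967
y_proj = clip(0.3649) = 0.3649
Step 4: Evaluate f.
f(-0.9967, 0.3649) = -2.9409


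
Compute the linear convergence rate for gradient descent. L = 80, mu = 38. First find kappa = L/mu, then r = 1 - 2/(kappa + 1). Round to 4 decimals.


Step 1: Compute the condition number.
kappa = L/mu = 80/38 = 2.1053
Step 2: Compute the convergence rate.
r = 1 - 2/(kappa + 1) = 1 - 2*mu/(L + mu) = (L - mu)/(L + mu) = 42/118 = 0.3559


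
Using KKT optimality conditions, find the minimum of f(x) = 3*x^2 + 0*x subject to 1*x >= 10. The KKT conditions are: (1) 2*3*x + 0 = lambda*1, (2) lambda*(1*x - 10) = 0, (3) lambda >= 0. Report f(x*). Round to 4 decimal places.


Step 1: Try lambda = 0 (constraint inactive).
x_unc = 0/(2*3) = 0.0
Check: 1*0.0 = 0.0 < 10 -- violated!
Step 2: Constraint must be active: 1*x = 10
x* = 10/1 = 10.0
lambda = (2*3*10.0 + 0)/1 = 60.0
Step 3: Compute optimal value.
f(x*) = 3*10.0^2 + 0*10.0 = 300.0


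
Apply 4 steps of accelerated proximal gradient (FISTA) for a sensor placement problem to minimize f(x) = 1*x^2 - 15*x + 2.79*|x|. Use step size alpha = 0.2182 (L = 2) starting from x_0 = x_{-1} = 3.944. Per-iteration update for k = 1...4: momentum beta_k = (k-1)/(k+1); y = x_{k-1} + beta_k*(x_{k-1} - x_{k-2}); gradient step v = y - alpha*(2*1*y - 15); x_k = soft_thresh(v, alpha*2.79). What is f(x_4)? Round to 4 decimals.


FISTA on f(x) = 1*x^2 - 15*x + 2.79*|x|
L = 2, alpha = 0.2182
Iteration 1: beta = 0.0, y = 3.944 + 0.0*(3.944 - 3.944) = 3.944
  grad(y) = -7.112, v = y - alpha*grad = 5.4958
  prox(v) = soft_thresh(5.4958, 0.6088) = 4.8871
Iteration 2: beta = 0.3333, y = 4.8871 + 0.3333*(4.8871 - 3.944) = 5.2014
  grad(y) = -4.5972, v = y - alpha*grad = 6.2045
  prox(v) = soft_thresh(6.2045, 0.6088) = 5.5957
Iteration 3: beta = 0.5, y = 5.5957 + 0.5*(5.5957 - 4.8871) = 5.9501
  grad(y) = -3.0998, v = y - alpha*grad = 6.6265
  prox(v) = soft_thresh(6.6265, 0.6088) = 6.0177
Iteration 4: beta = 0.6, y = 6.0177 + 0.6*(6.0177 - 5.5957) = 6.2709
  grad(y) = -2.4583, v = y - alpha*grad = 6.8073
  prox(v) = soft_thresh(6.8073, 0.6088) = 6.1985
f(x_4) = 1*6.1985^2 - 15*6.1985 + 2.79*|6.1985| = -37.2623


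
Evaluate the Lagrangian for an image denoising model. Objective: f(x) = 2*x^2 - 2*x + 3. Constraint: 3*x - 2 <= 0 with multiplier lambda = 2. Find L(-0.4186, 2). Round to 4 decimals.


Step 1: Evaluate f(x).
f(-0.4186) = 2*(-0.4186)^2 - 2*(-0.4186) + 3 = 4.1877
Step 2: Evaluate g(x).
g(-0.4186) = 3*-0.4186 - 2 = -3.2558
Step 3: Compute Lagrangian.
L = 4.1877 + 2*-3.2558 = -2.3239


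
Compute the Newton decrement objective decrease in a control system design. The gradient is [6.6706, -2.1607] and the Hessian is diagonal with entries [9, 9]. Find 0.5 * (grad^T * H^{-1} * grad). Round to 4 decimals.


Step 1: H is diagonal, so H^(-1) * g = [0.7412, -0.2401].
Step 2: g^T H^(-1) g = sum_i g_i^2 / H_ii
  = (6.6706)^2/9 + (-2.1607)^2/9
  = 4.9441 + 0.5187 = 5.4628
Step 3: Objective decrease = 0.5 * g^T H^(-1) g = 2.7314


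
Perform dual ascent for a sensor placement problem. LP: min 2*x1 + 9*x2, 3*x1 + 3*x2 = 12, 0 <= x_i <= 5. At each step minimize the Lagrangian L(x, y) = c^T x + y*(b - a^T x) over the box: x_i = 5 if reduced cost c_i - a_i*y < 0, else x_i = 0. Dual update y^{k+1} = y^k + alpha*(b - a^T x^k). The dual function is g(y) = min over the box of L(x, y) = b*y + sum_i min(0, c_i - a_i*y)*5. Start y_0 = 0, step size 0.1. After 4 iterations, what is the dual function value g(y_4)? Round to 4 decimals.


Dual ascent for LP: min 2*x1 + 9*x2, 3*x1 + 3*x2 = 12, 0 <= x_i <= 5
Step 1: y^k = 0.0, reduced costs: (2.0, 9.0)
  x^k = (0.0, 0.0), subgradient = b - a^T x = 12.0
  y^{k+1} = 0.0 + 0.1*12.0 = 1.2
Step 2: y^k = 1.2, reduced costs: (-1.6, 5.4)
  x^k = (5.0, 0.0), subgradient = b - a^T x = -3.0
  y^{k+1} = 1.2 + 0.1*-3.0 = 0.9
Step 3: y^k = 0.9, reduced costs: (-0.7, 6.3)
  x^k = (5.0, 0.0), subgradient = b - a^T x = -3.0
  y^{k+1} = 0.9 + 0.1*-3.0 = 0.6
Step 4: y^k = 0.6, reduced costs: (0.2, 7.2)
  x^k = (0.0, 0.0), subgradient = b - a^T x = 12.0
  y^{k+1} = 0.6 + 0.1*12.0 = 1.8
Dual objective at y_4 = 1.8: reduced costs (-3.4, 3.6), box minimizer x = (5.0, 0.0)
g(y_4) = b*y + (c1 - a1*y)*x1 + (c2 - a2*y)*x2 = 12*1.8 + (-3.4)*5.0 + 3.6*0.0 = 21.6 - 17.0 + 0.0 = 4.6


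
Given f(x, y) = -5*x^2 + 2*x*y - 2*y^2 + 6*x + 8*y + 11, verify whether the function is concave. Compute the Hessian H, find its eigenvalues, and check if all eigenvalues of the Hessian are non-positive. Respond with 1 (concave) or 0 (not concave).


The Hessian of f(x,y) = -5*x^2 + 2*x*y - 2*y^2 + 6*x + 8*y + 11 is:
H = [[-10, 2], [2, -4]]
Trace = -10 - 4 = -14
Determinant = -10*-4 - (2)^2 = 36
Discriminant = (-14)^2 - 4*36 = 52.0
Eigenvalues: lambda_1 = -10.6056, lambda_2 = -3.3944
The function is concave.

1


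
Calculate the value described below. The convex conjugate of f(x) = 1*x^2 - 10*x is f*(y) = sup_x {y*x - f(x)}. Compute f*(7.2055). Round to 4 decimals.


f*(y) = sup_x {y*x - a*x^2 - b*x} = sup_x {(y-b)*x - a*x^2}
FOC: (y - b) - 2a*x = 0 => x* = (y - b)/(2a)
x* = (7.2055 + 10)/(2*1) = 8.6028
f*(7.2055) = (y-b)^2/(4a) = (7.2055 + 10)^2/(4*1)
= 296.0292/4 = 74.0073


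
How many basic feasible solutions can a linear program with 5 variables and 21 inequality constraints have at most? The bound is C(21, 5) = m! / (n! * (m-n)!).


Each vertex corresponds to some choice of n active constraints out of m, so the number of vertices is at most C(m, n) = m! / (n!(m-n)!).
m = 21, n = 5
Numerator: 21 * 20 * 19 * 18 * 17
Denominator: 5! = 120
C(21, 5) = 20349


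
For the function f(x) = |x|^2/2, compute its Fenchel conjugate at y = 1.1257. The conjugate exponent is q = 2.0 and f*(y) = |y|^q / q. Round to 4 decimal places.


The conjugate exponent q satisfies 1/p + 1/q = 1.
p = 2, so q = 2/(2 - 1) = 2.0
|y|^q = 1.1257^2.0 = 1.2672
f*(1.1257) = 1.2672 / 2.0 = 0.6336


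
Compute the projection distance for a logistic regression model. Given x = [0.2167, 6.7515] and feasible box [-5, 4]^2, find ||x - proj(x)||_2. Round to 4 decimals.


Project each component onto [-5, 4].
clip(0.2167) = 0.2167, clip(6.7515) = 4.0
Projection = [0.2167, 4.0]
Squared diffs: [0.0, 7.5708]
Distance = sqrt(7.5708) = 2.7515


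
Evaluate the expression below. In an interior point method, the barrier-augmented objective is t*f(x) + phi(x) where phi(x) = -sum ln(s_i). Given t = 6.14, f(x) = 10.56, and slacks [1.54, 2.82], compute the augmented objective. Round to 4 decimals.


Step 1: Compute log-barrier.
ln values: [0.4318, 1.0367]
phi = -(0.4318 + 1.0367) = -1.4685
Step 2: Compute augmented objective.
t*f(x) = 6.14*10.56 = 64.8384
Total = 64.8384 - 1.4685 = 63.3699


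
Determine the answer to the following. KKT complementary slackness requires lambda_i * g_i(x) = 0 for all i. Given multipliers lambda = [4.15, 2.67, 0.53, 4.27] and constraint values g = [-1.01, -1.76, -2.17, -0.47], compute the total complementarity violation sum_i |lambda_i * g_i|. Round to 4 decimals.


KKT complementary slackness check:
lambda_1 * g_1 = 4.15 * -1.01 = -4.1915
lambda_2 * g_2 = 2.67 * -1.76 = -4.6992
lambda_3 * g_3 = 0.53 * -2.17 = -1.1501
lambda_4 * g_4 = 4.27 * -0.47 = -2.0069
Total violation = 4.1915 + 4.6992 + 1.1501 + 2.0069 = 12.0477


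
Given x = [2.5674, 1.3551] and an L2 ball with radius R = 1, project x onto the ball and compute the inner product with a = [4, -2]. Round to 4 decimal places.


Step 1: Compute ||x|| (intermediates to 6 decimals).
||x|| = sqrt(2.5674^2 + 1.3551^2) = 2.903074
Step 2: Project.
Since ||x|| > R, scale = R/||x|| = 1/2.903074 = 0.344462, proj(x) = scale * x
proj(x) = [0.884372, 0.46678]
Step 3: Dot product.
a^T * proj(x) = 4*0.884372 - 2*0.46678 = 2.6039


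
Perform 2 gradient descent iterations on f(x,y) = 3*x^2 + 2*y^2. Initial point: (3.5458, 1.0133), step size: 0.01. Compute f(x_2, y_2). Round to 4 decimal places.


Gradient descent on f(x,y) = 3*x^2 + 2*y^2.
Starting point: (3.5458, 1.0133), alpha = 0.01
Step 1: grad_x = 2*3*3.5458 = 21.2748, grad_y = 2*2*1.0133 = 4.0532
  x_1 = 3.5458 - 0.01*21.2748 = 3.3331
  y_1 = 1.0133 - 0.01*4.0532 = 0.9728
Step 2: grad_x = 2*3*3.3331 = 19.9983, grad_y = 2*2*0.9728 = 3.8911
  x_2 = 3.3331 - 0.01*19.9983 = 3.1331
  y_2 = 0.9728 - 0.01*3.8911 = 0.9339
f(3.1331, 0.9339) = 3*3.1331^2 + 2*0.9339^2 = 31.1925


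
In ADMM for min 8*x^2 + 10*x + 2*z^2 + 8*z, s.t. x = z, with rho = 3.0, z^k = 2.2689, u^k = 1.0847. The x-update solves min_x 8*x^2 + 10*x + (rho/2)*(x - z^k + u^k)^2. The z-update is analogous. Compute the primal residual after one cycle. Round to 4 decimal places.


ADMM iteration with rho = 3.0, z^k = 2.2689, u^k = 1.0847
Step 1: x-update.
Minimize 8*x^2 + 10*x + (3.0/2)*(x - 2.2689 + 1.0847)^2
FOC: (2*8 + 3.0)*x = -10 + 3.0*(2.2689 - 1.0847)
x^{k+1} = -0.3393
Step 2: z-update.
Minimize 2*z^2 + 8*z + (3.0/2)*(-0.3393 - z + 1.0847)^2
FOC: (2*2 + 3.0)*z = -8 + 3.0*(-0.3393 + 1.0847)
z^{k+1} = -0.8234
Step 3: u-update.
u^{k+1} = 1.0847 - 0.3393 + 0.8234 = 1.5688
Step 4: Primal residual = |-0.3393 + 0.8234| = 0.4841


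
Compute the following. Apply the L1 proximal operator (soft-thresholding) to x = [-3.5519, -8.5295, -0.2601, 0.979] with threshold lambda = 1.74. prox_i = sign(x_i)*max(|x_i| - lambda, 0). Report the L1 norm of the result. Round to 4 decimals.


Soft-thresholding with lambda = 1.74:
prox(-3.5519) = sign(-3.5519)*max(|-3.5519| - 1.74, 0) = -1.8119
prox(-8.5295) = sign(-8.5295)*max(|-8.5295| - 1.74, 0) = -6.7895
prox(-0.2601) = sign(-0.2601)*max(|-0.2601| - 1.74, 0) = 0.0
prox(0.979) = sign(0.979)*max(|0.979| - 1.74, 0) = 0.0
prox(x) = [-1.8119, -6.7895, 0.0, 0.0]
||prox(x)||_1 = 1.8119 + 6.7895 + 0.0 + 0.0 = 8.6014


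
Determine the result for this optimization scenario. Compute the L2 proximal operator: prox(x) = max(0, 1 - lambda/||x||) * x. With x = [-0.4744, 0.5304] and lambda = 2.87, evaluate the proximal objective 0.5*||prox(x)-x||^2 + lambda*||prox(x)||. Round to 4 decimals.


Step 1: Compute ||x||.
||x|| = 0.7116
Step 2: Compute scaling factor.
scale = max(0, 1 - 2.87/0.7116) = 0.0
Step 3: prox(x) = [-0.0, 0.0]
||prox(x)|| = 0.0
Step 4: Proximal objective.
0.5*||prox-x||^2 = 0.2532
lambda*||prox|| = 0.0
Total = 0.2532


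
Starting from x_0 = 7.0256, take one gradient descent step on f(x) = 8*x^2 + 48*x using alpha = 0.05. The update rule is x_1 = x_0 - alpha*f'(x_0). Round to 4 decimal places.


We compute the gradient at x_0 and apply the update.
f'(x) = 16*x + 48
f'(7.0256) = 16*7.0256 + 48 = 160.4096
x_1 = 7.0256 - 0.05*160.4096 = -0.9949


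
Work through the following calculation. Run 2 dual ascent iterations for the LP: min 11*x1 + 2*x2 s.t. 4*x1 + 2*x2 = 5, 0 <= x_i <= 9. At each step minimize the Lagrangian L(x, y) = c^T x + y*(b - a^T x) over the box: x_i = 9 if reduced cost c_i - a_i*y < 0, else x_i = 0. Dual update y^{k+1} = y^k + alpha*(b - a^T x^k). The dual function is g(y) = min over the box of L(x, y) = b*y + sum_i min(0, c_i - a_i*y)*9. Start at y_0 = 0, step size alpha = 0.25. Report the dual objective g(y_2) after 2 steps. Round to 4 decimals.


Dual ascent for LP: min 11*x1 + 2*x2, 4*x1 + 2*x2 = 5, 0 <= x_i <= 9
Step 1: y^k = 0.0, reduced costs: (11.0, 2.0)
  x^k = (0.0, 0.0), subgradient = b - a^T x = 5.0
  y^{k+1} = 0.0 + 0.25*5.0 = 1.25
Step 2: y^k = 1.25, reduced costs: (6.0, -0.5)
  x^k = (0.0, 9.0), subgradient = b - a^T x = -13.0
  y^{k+1} = 1.25 + 0.25*-13.0 = -2.0
Dual objective at y_2 = -2.0: reduced costs (19.0, 6.0), box minimizer x = (0.0, 0.0)
g(y_2) = b*y + (c1 - a1*y)*x1 + (c2 - a2*y)*x2 = 5*(-2.0) + 19.0*0.0 + 6.0*0.0 = -10.0 + 0.0 + 0.0 = -10.0


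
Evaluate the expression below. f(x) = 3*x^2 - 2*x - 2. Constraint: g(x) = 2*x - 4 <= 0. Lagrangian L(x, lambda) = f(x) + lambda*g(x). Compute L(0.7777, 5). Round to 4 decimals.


Step 1: Evaluate f(x).
f(0.7777) = 3*0.7777^2 - 2*0.7777 - 2 = -1.7409
Step 2: Evaluate g(x).
g(0.7777) = 2*0.7777 - 4 = -2.4446
Step 3: Compute Lagrangian.
L = -1.7409 + 5*-2.4446 = -13.9639


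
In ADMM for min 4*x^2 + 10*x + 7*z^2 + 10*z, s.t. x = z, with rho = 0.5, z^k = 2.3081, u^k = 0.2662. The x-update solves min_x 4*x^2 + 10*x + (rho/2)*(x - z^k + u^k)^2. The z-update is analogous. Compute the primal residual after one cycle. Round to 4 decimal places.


ADMM iteration with rho = 0.5, z^k = 2.3081, u^k = 0.2662
Step 1: x-update.
Minimize 4*x^2 + 10*x + (0.5/2)*(x - 2.3081 + 0.2662)^2
FOC: (2*4 + 0.5)*x = -10 + 0.5*(2.3081 - 0.2662)
x^{k+1} = -1.0564
Step 2: z-update.
Minimize 7*z^2 + 10*z + (0.5/2)*(-1.0564 - z + 0.2662)^2
FOC: (2*7 + 0.5)*z = -10 + 0.5*(-1.0564 + 0.2662)
z^{k+1} = -0.7169
Step 3: u-update.
u^{k+1} = 0.2662 - 1.0564 + 0.7169 = -0.0733
Step 4: Primal residual = |-1.0564 + 0.7169| = 0.3395


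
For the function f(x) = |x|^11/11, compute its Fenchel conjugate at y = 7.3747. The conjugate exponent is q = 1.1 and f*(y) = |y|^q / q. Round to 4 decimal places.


The conjugate exponent q satisfies 1/p + 1/q = 1.
p = 11, so q = 11/(11 - 1) = 1.1
|y|^q = 7.3747^1.1 = 9.0057
f*(7.3747) = 9.0057 / 1.1 = 8.187


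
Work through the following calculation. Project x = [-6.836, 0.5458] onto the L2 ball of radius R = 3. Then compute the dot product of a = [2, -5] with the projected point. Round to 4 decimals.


Step 1: Compute ||x|| (intermediates to 6 decimals).
||x|| = sqrt((-6.836)^2 + 0.5458^2) = 6.857754
Step 2: Project.
Since ||x|| > R, scale = R/||x|| = 3/6.857754 = 0.437461, proj(x) = scale * x
proj(x) = [-2.990483, 0.238766]
Step 3: Dot product.
a^T * proj(x) = 2*(-2.990483) - 5*0.238766 = -7.1748


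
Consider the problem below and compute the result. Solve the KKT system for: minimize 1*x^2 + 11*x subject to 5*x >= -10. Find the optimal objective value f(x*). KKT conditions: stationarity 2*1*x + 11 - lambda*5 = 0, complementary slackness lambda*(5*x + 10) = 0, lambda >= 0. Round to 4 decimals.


Step 1: Try lambda = 0 (constraint inactive).
x_unc = -11/(2*1) = -5.5
Check: 5*-5.5 = -27.5 < -10 -- violated!
Step 2: Constraint must be active: 5*x = -10
x* = -10/5 = -2.0
lambda = (2*1*(-2.0) + 11)/5 = 1.4
Step 3: Compute optimal value.
f(x*) = 1*(-2.0)^2 + 11*(-2.0) = -18.0


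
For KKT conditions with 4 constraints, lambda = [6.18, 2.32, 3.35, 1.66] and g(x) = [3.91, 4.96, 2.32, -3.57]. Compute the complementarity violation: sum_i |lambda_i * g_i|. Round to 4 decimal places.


KKT complementary slackness check:
lambda_1 * g_1 = 6.18 * 3.91 = 24.1638
lambda_2 * g_2 = 2.32 * 4.96 = 11.5072
lambda_3 * g_3 = 3.35 * 2.32 = 7.772
lambda_4 * g_4 = 1.66 * -3.57 = -5.9262
Total violation = 24.1638 + 11.5072 + 7.772 + 5.9262 = 49.3692


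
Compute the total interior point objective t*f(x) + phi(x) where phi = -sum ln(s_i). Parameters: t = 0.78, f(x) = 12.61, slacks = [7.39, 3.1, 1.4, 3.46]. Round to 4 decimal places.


Step 1: Compute log-barrier.
ln values: [2.0001, 1.1314, 0.3365, 1.2413]
phi = -(2.0001 + 1.1314 + 0.3365 + 1.2413) = -4.7093
Step 2: Compute augmented objective.
t*f(x) = 0.78*12.61 = 9.8358
Total = 9.8358 - 4.7093 = 5.1265


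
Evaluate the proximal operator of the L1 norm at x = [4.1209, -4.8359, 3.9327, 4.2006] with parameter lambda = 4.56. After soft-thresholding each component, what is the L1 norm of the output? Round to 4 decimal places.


Soft-thresholding with lambda = 4.56:
prox(4.1209) = sign(4.1209)*max(|4.1209| - 4.56, 0) = 0.0
prox(-4.8359) = sign(-4.8359)*max(|-4.8359| - 4.56, 0) = -0.2759
prox(3.9327) = sign(3.9327)*max(|3.9327| - 4.56, 0) = 0.0
prox(4.2006) = sign(4.2006)*max(|4.2006| - 4.56, 0) = 0.0
prox(x) = [0.0, -0.2759, 0.0, 0.0]
||prox(x)||_1 = 0.0 + 0.2759 + 0.0 + 0.0 = 0.2759


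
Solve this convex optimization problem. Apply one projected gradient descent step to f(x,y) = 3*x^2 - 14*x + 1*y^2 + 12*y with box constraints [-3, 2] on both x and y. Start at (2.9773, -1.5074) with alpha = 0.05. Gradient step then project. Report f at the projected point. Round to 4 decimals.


Step 1: Compute gradient at (2.9773, -1.5074).
grad_x = 2*3*2.9773 - 14 = 3.8638
grad_y = 2*1*-1.5074 + 12 = 8.9852
Step 2: Gradient step.
x_raw = 2.9773 - 0.05*3.8638 = 2.7841
y_raw = -1.5074 - 0.05*8.9852 = -1.9567
Step 3: Project onto [-3, 2].
x_proj = clip(2.7841) = 2.0
y_proj = clip(-1.9567) = -1.9567
Step 4: Evaluate f.
f(2.0, -1.9567) = -35.6514


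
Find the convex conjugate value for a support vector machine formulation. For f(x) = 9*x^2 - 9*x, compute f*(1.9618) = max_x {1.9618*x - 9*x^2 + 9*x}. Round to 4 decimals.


f*(y) = sup_x {y*x - a*x^2 - b*x} = sup_x {(y-b)*x - a*x^2}
FOC: (y - b) - 2a*x = 0 => x* = (y - b)/(2a)
x* = (1.9618 + 9)/(2*9) = 0.609
f*(1.9618) = (y-b)^2/(4a) = (1.9618 + 9)^2/(4*9)
= 120.1611/36 = 3.3378


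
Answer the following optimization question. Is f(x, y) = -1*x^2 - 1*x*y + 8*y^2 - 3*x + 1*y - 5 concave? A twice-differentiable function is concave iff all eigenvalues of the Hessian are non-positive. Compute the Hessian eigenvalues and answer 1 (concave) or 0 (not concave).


The Hessian of f(x,y) = -1*x^2 - 1*x*y + 8*y^2 - 3*x + 1*y - 5 is:
H = [[-2, -1], [-1, 16]]
Trace = -2 + 16 = 14
Determinant = -2*16 - (-1)^2 = -33
Discriminant = (14)^2 - 4*-33 = 328.0
Eigenvalues: lambda_1 = -2.0554, lambda_2 = 16.0554
The function is not concave.

0


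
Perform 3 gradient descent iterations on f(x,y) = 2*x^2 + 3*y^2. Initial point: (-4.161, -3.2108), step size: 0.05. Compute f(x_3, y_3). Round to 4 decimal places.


Gradient descent on f(x,y) = 2*x^2 + 3*y^2.
Starting point: (-4.161, -3.2108), alpha = 0.05
Step 1: grad_x = 2*2*-4.161 = -16.644, grad_y = 2*3*-3.2108 = -19.2648
  x_1 = -4.161 - 0.05*-16.644 = -3.3288
  y_1 = -3.2108 - 0.05*-19.2648 = -2.2476
Step 2: grad_x = 2*2*-3.3288 = -13.3152, grad_y = 2*3*-2.2476 = -13.4854
  x_2 = -3.3288 - 0.05*-13.3152 = -2.663
  y_2 = -2.2476 - 0.05*-13.4854 = -1.5733
Step 3: grad_x = 2*2*-2.663 = -10.6522, grad_y = 2*3*-1.5733 = -9.4398
  x_3 = -2.663 - 0.05*-10.6522 = -2.1304
  y_3 = -1.5733 - 0.05*-9.4398 = -1.1013
f(-2.1304, -1.1013) = 2*(-2.1304)^2 + 3*(-1.1013)^2 = 12.7161


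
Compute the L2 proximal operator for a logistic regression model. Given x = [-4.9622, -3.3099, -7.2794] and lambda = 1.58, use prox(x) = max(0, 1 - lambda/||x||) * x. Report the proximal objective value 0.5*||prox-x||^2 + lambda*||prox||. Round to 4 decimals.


Step 1: Compute ||x||.
||x|| = 9.4111
Step 2: Compute scaling factor.
scale = max(0, 1 - 1.58/9.4111) = 0.8321
Step 3: prox(x) = [-4.1291, -2.7542, -6.0573]
||prox(x)|| = 7.8311
Step 4: Proximal objective.
0.5*||prox-x||^2 = 1.2482
lambda*||prox|| = 12.3731
Total = 13.6213


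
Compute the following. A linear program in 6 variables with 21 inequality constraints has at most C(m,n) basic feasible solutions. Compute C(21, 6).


Each vertex corresponds to some choice of n active constraints out of m, so the number of vertices is at most C(m, n) = m! / (n!(m-n)!).
m = 21, n = 6
Numerator: 21 * 20 * 19 * 18 * 17 * 16
Denominator: 6! = 720
C(21, 6) = 54264


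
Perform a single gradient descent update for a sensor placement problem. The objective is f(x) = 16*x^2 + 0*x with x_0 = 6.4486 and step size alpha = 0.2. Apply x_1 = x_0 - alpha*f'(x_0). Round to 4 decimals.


We compute the gradient at x_0 and apply the update.
f'(x) = 32*x + 0
f'(6.4486) = 32*6.4486 + 0 = 206.3552
x_1 = 6.4486 - 0.2*206.3552 = -34.8224


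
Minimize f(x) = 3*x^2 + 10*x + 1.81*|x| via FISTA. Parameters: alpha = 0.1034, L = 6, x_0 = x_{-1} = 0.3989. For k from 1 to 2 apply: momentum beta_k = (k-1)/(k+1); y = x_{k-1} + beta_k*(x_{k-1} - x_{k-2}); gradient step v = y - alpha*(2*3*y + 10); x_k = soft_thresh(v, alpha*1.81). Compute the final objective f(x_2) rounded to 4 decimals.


FISTA on f(x) = 3*x^2 + 10*x + 1.81*|x|
L = 6, alpha = 0.1034
Iteration 1: beta = 0.0, y = 0.3989 + 0.0*(0.3989 - 0.3989) = 0.3989
  grad(y) = 12.3934, v = y - alpha*grad = -0.8826
  prox(v) = soft_thresh(-0.8826, 0.1872) = -0.6954
Iteration 2: beta = 0.3333, y = -0.6954 + 0.3333*(-0.6954 - 0.3989) = -1.0602
  grad(y) = 3.6388, v = y - alpha*grad = -1.4365
  prox(v) = soft_thresh(-1.4365, 0.1872) = -1.2493
f(x_2) = 3*(-1.2493)^2 + 10*(-1.2493) + 1.81*|-1.2493| = -5.5495


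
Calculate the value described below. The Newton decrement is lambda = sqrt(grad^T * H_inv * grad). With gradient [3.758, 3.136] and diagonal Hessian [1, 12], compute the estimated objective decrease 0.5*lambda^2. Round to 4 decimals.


Step 1: H is diagonal, so H^(-1) * g = [3.758, 0.2613].
Step 2: g^T H^(-1) g = sum_i g_i^2 / H_ii
  = (3.758)^2/1 + (3.136)^2/12
  = 14.1226 + 0.8195 = 14.9421
Step 3: Objective decrease = 0.5 * g^T H^(-1) g = 7.4711
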